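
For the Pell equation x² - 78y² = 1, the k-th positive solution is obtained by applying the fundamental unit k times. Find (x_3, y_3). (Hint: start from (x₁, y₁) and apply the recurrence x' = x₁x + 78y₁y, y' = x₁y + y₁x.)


Step 1: Find the fundamental solution (x₁, y₁) of x² - 78y² = 1.
  Expand √78 as a continued fraction. a₀ = ⌊√78⌋ = 8; iterate m_{k+1} = d_k·a_k − m_k, d_{k+1} = (78 − m_{k+1}²)/d_k, a_{k+1} = ⌊(a₀ + m_{k+1})/d_{k+1}⌋ (starting m₀ = 0, d₀ = 1), with convergents p_k = a_k·p_{k-1} + p_{k-2}, q_k = a_k·q_{k-1} + q_{k-2} (p₋₁ = 1, q₋₁ = 0):
  k = 0: a₀ = 8; p₀/q₀ = 8/1; p₀² − 78·q₀² = 64 − 78 = -14.
  k = 1: m = 8, d = 14, a = ⌊(8 + 8)/14⌋ = 1; p/q = (1·8 + 1)/(1·1 + 0) = 9/1; p² − 78·q² = 81 − 78 = 3.
  k = 2: m = 6, d = 3, a = ⌊(8 + 6)/3⌋ = 4; p/q = (4·9 + 8)/(4·1 + 1) = 44/5; p² − 78·q² = 1936 − 1950 = -14.
  k = 3: m = 6, d = 14, a = ⌊(8 + 6)/14⌋ = 1; p/q = (1·44 + 9)/(1·5 + 1) = 53/6; p² − 78·q² = 2809 − 2808 = 1.
  The first convergent with p² − 78·q² = 1 gives the fundamental solution (x₁, y₁) = (53, 6).
Step 2: Apply the recurrence (x_{n+1}, y_{n+1}) = (x₁x_n + 78y₁y_n, x₁y_n + y₁x_n) repeatedly.
  From (x_1, y_1) = (53, 6): x_2 = 53·53 + 78·6·6 = 5617; y_2 = 53·6 + 6·53 = 636.
  From (x_2, y_2) = (5617, 636): x_3 = 53·5617 + 78·6·636 = 595349; y_3 = 53·636 + 6·5617 = 67410.
Step 3: Verify x_3² - 78·y_3² = 354440431801 - 354440431800 = 1 (should be 1). ✓

(x_1, y_1) = (53, 6); (x_3, y_3) = (595349, 67410).


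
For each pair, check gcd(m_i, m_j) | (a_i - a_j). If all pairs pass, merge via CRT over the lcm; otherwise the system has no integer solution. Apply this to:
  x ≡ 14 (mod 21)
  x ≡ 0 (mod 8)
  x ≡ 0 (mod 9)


Moduli 21, 8, 9 are not pairwise coprime, so CRT works modulo lcm(m_i) when all pairwise compatibility conditions hold.
Pairwise compatibility: gcd(m_i, m_j) must divide a_i - a_j for every pair.
Merge one congruence at a time:
  Start: x ≡ 14 (mod 21).
  Combine with x ≡ 0 (mod 8): gcd(21, 8) = 1; 0 - 14 = -14, which IS divisible by 1, so compatible.
    Write x = 14 + 21·t and substitute into x ≡ 0 (mod 8): 21·t ≡ 0 − 14 = -14 (mod 8).
    Reduce coefficients mod 8: 5·t ≡ 2 (mod 8).
    The inverse of 5 mod 8 is 5 (since 5·5 = 25 = 3·8 + 1), so t ≡ 5·2 = 10 ≡ 2 (mod 8).
    Then x = 14 + 21·2 = 56, valid modulo lcm(21, 8) = 168: x ≡ 56 (mod 168).
  Combine with x ≡ 0 (mod 9): gcd(168, 9) = 3, and 0 - 56 = -56 is NOT divisible by 3.
    ⇒ system is inconsistent (no integer solution).

No solution (the system is inconsistent).


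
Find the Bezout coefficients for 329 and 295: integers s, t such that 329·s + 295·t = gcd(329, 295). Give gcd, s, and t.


Euclidean algorithm on (329, 295) — divide until remainder is 0:
  329 = 1 · 295 + 34
  295 = 8 · 34 + 23
  34 = 1 · 23 + 11
  23 = 2 · 11 + 1
  11 = 11 · 1 + 0
gcd(329, 295) = 1.
Track Bezout coefficients alongside the remainders: start with r₀ = 329 = a·1 + b·0 (s = 1, t = 0) and r₁ = 295 = a·0 + b·1 (s = 0, t = 1); each new remainder r_{k+1} = r_{k-1} − q_k·r_k inherits s_{k+1} = s_{k-1} − q_k·s_k, t_{k+1} = t_{k-1} − q_k·t_k, so r_k = a·s_k + b·t_k at every step:
  q = 1: r = 34, s = 1 − 1·0 = 1, t = 0 − 1·1 = -1  (check: 329·1 + 295·(-1) = 34)
  q = 8: r = 23, s = 0 − 8·1 = -8, t = 1 − 8·(-1) = 9  (check: 329·(-8) + 295·9 = 23)
  q = 1: r = 11, s = 1 − 1·(-8) = 9, t = -1 − 1·9 = -10  (check: 329·9 + 295·(-10) = 11)
  q = 2: r = 1, s = -8 − 2·9 = -26, t = 9 − 2·(-10) = 29  (check: 329·(-26) + 295·29 = 1)
The row with r = 1 (the gcd) gives the Bezout coefficients s = -26, t = 29.
Result: 329 · (-26) + 295 · (29) = 1.

gcd(329, 295) = 1; s = -26, t = 29 (check: 329·(-26) + 295·29 = 1).


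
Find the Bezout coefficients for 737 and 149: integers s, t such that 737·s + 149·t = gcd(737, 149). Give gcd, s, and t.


Euclidean algorithm on (737, 149) — divide until remainder is 0:
  737 = 4 · 149 + 141
  149 = 1 · 141 + 8
  141 = 17 · 8 + 5
  8 = 1 · 5 + 3
  5 = 1 · 3 + 2
  3 = 1 · 2 + 1
  2 = 2 · 1 + 0
gcd(737, 149) = 1.
Track Bezout coefficients alongside the remainders: start with r₀ = 737 = a·1 + b·0 (s = 1, t = 0) and r₁ = 149 = a·0 + b·1 (s = 0, t = 1); each new remainder r_{k+1} = r_{k-1} − q_k·r_k inherits s_{k+1} = s_{k-1} − q_k·s_k, t_{k+1} = t_{k-1} − q_k·t_k, so r_k = a·s_k + b·t_k at every step:
  q = 4: r = 141, s = 1 − 4·0 = 1, t = 0 − 4·1 = -4  (check: 737·1 + 149·(-4) = 141)
  q = 1: r = 8, s = 0 − 1·1 = -1, t = 1 − 1·(-4) = 5  (check: 737·(-1) + 149·5 = 8)
  q = 17: r = 5, s = 1 − 17·(-1) = 18, t = -4 − 17·5 = -89  (check: 737·18 + 149·(-89) = 5)
  q = 1: r = 3, s = -1 − 1·18 = -19, t = 5 − 1·(-89) = 94  (check: 737·(-19) + 149·94 = 3)
  q = 1: r = 2, s = 18 − 1·(-19) = 37, t = -89 − 1·94 = -183  (check: 737·37 + 149·(-183) = 2)
  q = 1: r = 1, s = -19 − 1·37 = -56, t = 94 − 1·(-183) = 277  (check: 737·(-56) + 149·277 = 1)
The row with r = 1 (the gcd) gives the Bezout coefficients s = -56, t = 277.
Result: 737 · (-56) + 149 · (277) = 1.

gcd(737, 149) = 1; s = -56, t = 277 (check: 737·(-56) + 149·277 = 1).


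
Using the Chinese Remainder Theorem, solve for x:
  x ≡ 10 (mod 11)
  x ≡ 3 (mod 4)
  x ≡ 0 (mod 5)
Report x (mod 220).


Moduli 11, 4, 5 are pairwise coprime; by CRT there is a unique solution modulo M = 11 · 4 · 5 = 220.
Solve pairwise, accumulating the modulus:
  Start with x ≡ 10 (mod 11).
  Combine with x ≡ 3 (mod 4): since gcd(11, 4) = 1, we get a unique residue mod 44.
    Write x = 10 + 11·t and substitute into x ≡ 3 (mod 4): 11·t ≡ 3 − 10 = -7 (mod 4).
    Reduce coefficients mod 4: 3·t ≡ 1 (mod 4).
    The inverse of 3 mod 4 is 3 (since 3·3 = 9 = 2·4 + 1), so t ≡ 3·1 = 3 ≡ 3 (mod 4).
    Then x = 10 + 11·3 = 43, valid modulo lcm(11, 4) = 44: x ≡ 43 (mod 44).
  Combine with x ≡ 0 (mod 5): since gcd(44, 5) = 1, we get a unique residue mod 220.
    Write x = 43 + 44·t and substitute into x ≡ 0 (mod 5): 44·t ≡ 0 − 43 = -43 (mod 5).
    Reduce coefficients mod 5: 4·t ≡ 2 (mod 5).
    The inverse of 4 mod 5 is 4 (since 4·4 = 16 = 3·5 + 1), so t ≡ 4·2 = 8 ≡ 3 (mod 5).
    Then x = 43 + 44·3 = 175, valid modulo lcm(44, 5) = 220: x ≡ 175 (mod 220).
Verify: 175 mod 11 = 10 ✓, 175 mod 4 = 3 ✓, 175 mod 5 = 0 ✓.

x ≡ 175 (mod 220).


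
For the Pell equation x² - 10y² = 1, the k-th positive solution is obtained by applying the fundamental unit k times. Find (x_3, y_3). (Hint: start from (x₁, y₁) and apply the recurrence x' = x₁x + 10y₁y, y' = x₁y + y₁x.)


Step 1: Find the fundamental solution (x₁, y₁) of x² - 10y² = 1.
  Expand √10 as a continued fraction. a₀ = ⌊√10⌋ = 3; iterate m_{k+1} = d_k·a_k − m_k, d_{k+1} = (10 − m_{k+1}²)/d_k, a_{k+1} = ⌊(a₀ + m_{k+1})/d_{k+1}⌋ (starting m₀ = 0, d₀ = 1), with convergents p_k = a_k·p_{k-1} + p_{k-2}, q_k = a_k·q_{k-1} + q_{k-2} (p₋₁ = 1, q₋₁ = 0):
  k = 0: a₀ = 3; p₀/q₀ = 3/1; p₀² − 10·q₀² = 9 − 10 = -1.
  k = 1: m = 3, d = 1, a = ⌊(3 + 3)/1⌋ = 6; p/q = (6·3 + 1)/(6·1 + 0) = 19/6; p² − 10·q² = 361 − 360 = 1.
  The first convergent with p² − 10·q² = 1 gives the fundamental solution (x₁, y₁) = (19, 6).
Step 2: Apply the recurrence (x_{n+1}, y_{n+1}) = (x₁x_n + 10y₁y_n, x₁y_n + y₁x_n) repeatedly.
  From (x_1, y_1) = (19, 6): x_2 = 19·19 + 10·6·6 = 721; y_2 = 19·6 + 6·19 = 228.
  From (x_2, y_2) = (721, 228): x_3 = 19·721 + 10·6·228 = 27379; y_3 = 19·228 + 6·721 = 8658.
Step 3: Verify x_3² - 10·y_3² = 749609641 - 749609640 = 1 (should be 1). ✓

(x_1, y_1) = (19, 6); (x_3, y_3) = (27379, 8658).


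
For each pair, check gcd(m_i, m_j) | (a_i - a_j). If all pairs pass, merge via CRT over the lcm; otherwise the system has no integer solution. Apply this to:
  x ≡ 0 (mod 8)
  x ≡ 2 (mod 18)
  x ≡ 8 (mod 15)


Moduli 8, 18, 15 are not pairwise coprime, so CRT works modulo lcm(m_i) when all pairwise compatibility conditions hold.
Pairwise compatibility: gcd(m_i, m_j) must divide a_i - a_j for every pair.
Merge one congruence at a time:
  Start: x ≡ 0 (mod 8).
  Combine with x ≡ 2 (mod 18): gcd(8, 18) = 2; 2 - 0 = 2, which IS divisible by 2, so compatible.
    Write x = 0 + 8·t and substitute into x ≡ 2 (mod 18): 8·t ≡ 2 − 0 = 2 (mod 18).
    Divide the congruence (and modulus) by g = 2: 4·t ≡ 1 (mod 9).
    The inverse of 4 mod 9 is 7 (since 4·7 = 28 = 3·9 + 1), so t ≡ 7·1 = 7 ≡ 7 (mod 9).
    Then x = 0 + 8·7 = 56, valid modulo lcm(8, 18) = 72: x ≡ 56 (mod 72).
  Combine with x ≡ 8 (mod 15): gcd(72, 15) = 3; 8 - 56 = -48, which IS divisible by 3, so compatible.
    Write x = 56 + 72·t and substitute into x ≡ 8 (mod 15): 72·t ≡ 8 − 56 = -48 (mod 15).
    Divide the congruence (and modulus) by g = 3: 24·t ≡ -16 (mod 5).
    Reduce coefficients mod 5: 4·t ≡ 4 (mod 5).
    The inverse of 4 mod 5 is 4 (since 4·4 = 16 = 3·5 + 1), so t ≡ 4·4 = 16 ≡ 1 (mod 5).
    Then x = 56 + 72·1 = 128, valid modulo lcm(72, 15) = 360: x ≡ 128 (mod 360).
Verify: 128 mod 8 = 0, 128 mod 18 = 2, 128 mod 15 = 8.

x ≡ 128 (mod 360).


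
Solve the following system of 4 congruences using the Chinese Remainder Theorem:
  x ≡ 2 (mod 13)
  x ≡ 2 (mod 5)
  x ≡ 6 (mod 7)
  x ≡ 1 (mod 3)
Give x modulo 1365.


Product of moduli M = 13 · 5 · 7 · 3 = 1365.
Merge one congruence at a time:
  Start: x ≡ 2 (mod 13).
  Combine with x ≡ 2 (mod 5); new modulus lcm = 65.
    Write x = 2 + 13·t and substitute into x ≡ 2 (mod 5): 13·t ≡ 2 − 2 = 0 (mod 5).
    Reduce coefficients mod 5: 3·t ≡ 0 (mod 5).
    The inverse of 3 mod 5 is 2 (since 3·2 = 6 = 1·5 + 1), so t ≡ 2·0 = 0 ≡ 0 (mod 5).
    Then x = 2 + 13·0 = 2, valid modulo lcm(13, 5) = 65: x ≡ 2 (mod 65).
  Combine with x ≡ 6 (mod 7); new modulus lcm = 455.
    Write x = 2 + 65·t and substitute into x ≡ 6 (mod 7): 65·t ≡ 6 − 2 = 4 (mod 7).
    Reduce coefficients mod 7: 2·t ≡ 4 (mod 7).
    The inverse of 2 mod 7 is 4 (since 2·4 = 8 = 1·7 + 1), so t ≡ 4·4 = 16 ≡ 2 (mod 7).
    Then x = 2 + 65·2 = 132, valid modulo lcm(65, 7) = 455: x ≡ 132 (mod 455).
  Combine with x ≡ 1 (mod 3); new modulus lcm = 1365.
    Write x = 132 + 455·t and substitute into x ≡ 1 (mod 3): 455·t ≡ 1 − 132 = -131 (mod 3).
    Reduce coefficients mod 3: 2·t ≡ 1 (mod 3).
    The inverse of 2 mod 3 is 2 (since 2·2 = 4 = 1·3 + 1), so t ≡ 2·1 = 2 ≡ 2 (mod 3).
    Then x = 132 + 455·2 = 1042, valid modulo lcm(455, 3) = 1365: x ≡ 1042 (mod 1365).
Verify against each original: 1042 mod 13 = 2, 1042 mod 5 = 2, 1042 mod 7 = 6, 1042 mod 3 = 1.

x ≡ 1042 (mod 1365).


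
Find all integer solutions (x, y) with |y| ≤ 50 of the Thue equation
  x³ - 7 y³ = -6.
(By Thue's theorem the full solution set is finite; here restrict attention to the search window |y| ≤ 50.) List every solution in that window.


The equation is x³ - 7y³ = -6. For fixed y, x³ = 7·y³ − 6, so a solution requires the RHS to be a perfect cube.
Strategy: iterate y from -50 to 50, compute RHS = 7·y³ − 6, and check whether it is a (positive or negative) perfect cube.
Check small values of y:
  y = 0: RHS = -6 is not a perfect cube.
  y = 1: RHS = 1 = (1)³ ⇒ x = 1 works.
  y = -1: RHS = -13 is not a perfect cube.
  y = 2: RHS = 50 is not a perfect cube.
  y = -2: RHS = -62 is not a perfect cube.
  y = 3: RHS = 183 is not a perfect cube.
  y = -3: RHS = -195 is not a perfect cube.
Continuing the search up to |y| = 50 finds no further solutions beyond those listed.
Collected solutions: (1, 1).

Solutions (with |y| ≤ 50): (1, 1).


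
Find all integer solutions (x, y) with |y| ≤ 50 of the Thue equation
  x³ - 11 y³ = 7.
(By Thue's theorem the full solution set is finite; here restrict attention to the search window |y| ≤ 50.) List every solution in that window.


The equation is x³ - 11y³ = 7. For fixed y, x³ = 11·y³ + 7, so a solution requires the RHS to be a perfect cube.
Strategy: iterate y from -50 to 50, compute RHS = 11·y³ + 7, and check whether it is a (positive or negative) perfect cube.
Check small values of y:
  y = 0: RHS = 7 is not a perfect cube.
  y = 1: RHS = 18 is not a perfect cube.
  y = -1: RHS = -4 is not a perfect cube.
  y = 2: RHS = 95 is not a perfect cube.
  y = -2: RHS = -81 is not a perfect cube.
  y = 3: RHS = 304 is not a perfect cube.
  y = -3: RHS = -290 is not a perfect cube.
Continuing the search up to |y| = 50 finds no solutions either.
No (x, y) in the scanned range satisfies the equation.

No integer solutions with |y| ≤ 50.


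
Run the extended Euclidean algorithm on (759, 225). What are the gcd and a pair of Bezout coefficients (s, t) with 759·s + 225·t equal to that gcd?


Euclidean algorithm on (759, 225) — divide until remainder is 0:
  759 = 3 · 225 + 84
  225 = 2 · 84 + 57
  84 = 1 · 57 + 27
  57 = 2 · 27 + 3
  27 = 9 · 3 + 0
gcd(759, 225) = 3.
Track Bezout coefficients alongside the remainders: start with r₀ = 759 = a·1 + b·0 (s = 1, t = 0) and r₁ = 225 = a·0 + b·1 (s = 0, t = 1); each new remainder r_{k+1} = r_{k-1} − q_k·r_k inherits s_{k+1} = s_{k-1} − q_k·s_k, t_{k+1} = t_{k-1} − q_k·t_k, so r_k = a·s_k + b·t_k at every step:
  q = 3: r = 84, s = 1 − 3·0 = 1, t = 0 − 3·1 = -3  (check: 759·1 + 225·(-3) = 84)
  q = 2: r = 57, s = 0 − 2·1 = -2, t = 1 − 2·(-3) = 7  (check: 759·(-2) + 225·7 = 57)
  q = 1: r = 27, s = 1 − 1·(-2) = 3, t = -3 − 1·7 = -10  (check: 759·3 + 225·(-10) = 27)
  q = 2: r = 3, s = -2 − 2·3 = -8, t = 7 − 2·(-10) = 27  (check: 759·(-8) + 225·27 = 3)
The row with r = 3 (the gcd) gives the Bezout coefficients s = -8, t = 27.
Result: 759 · (-8) + 225 · (27) = 3.

gcd(759, 225) = 3; s = -8, t = 27 (check: 759·(-8) + 225·27 = 3).


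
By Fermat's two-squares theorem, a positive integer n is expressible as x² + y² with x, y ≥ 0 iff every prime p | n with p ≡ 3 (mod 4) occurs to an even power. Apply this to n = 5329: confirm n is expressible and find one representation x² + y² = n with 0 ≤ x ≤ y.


Step 1: Factor n = 5329 = 73^2.
Step 2: Check the mod-4 condition on each prime factor: 73 ≡ 1 (mod 4), exponent 2.
All primes ≡ 3 (mod 4) appear to even exponent (or don't appear), so by the two-squares theorem n IS expressible as a sum of two squares.
Step 3: Build a representation. Here n = 73 · 73 is a product of primes ≡ 1 (mod 4). Each prime p ≡ 1 (mod 4) is itself a sum of two squares; find a² by testing p − a² for a perfect square:
  73: 73 − 1² = 72, 73 − 2² = 69, 73 − 3² = 64 = 8² ⇒ 73 = 3² + 8².
  Combine using the Brahmagupta–Fibonacci identity (a² + b²)(c² + d²) = (ac − bd)² + (ad + bc)² = (ac + bd)² + (ad − bc)²:
  73 · 73 = 5329: from (3² + 8²)(3² + 8²), take (3·3 − 8·8, 3·8 + 8·3) = (9 − 64, 24 + 24) = (-55, 48); dropping signs (only squares matter) gives (55, 48); check 55² + 48² = 3025 + 2304 = 5329 ✓.
Step 4: Order so x ≤ y and verify: 48² + 55² = 2304 + 3025 = 5329 = n. ✓

n = 5329 = 48² + 55² (one valid representation with x ≤ y).


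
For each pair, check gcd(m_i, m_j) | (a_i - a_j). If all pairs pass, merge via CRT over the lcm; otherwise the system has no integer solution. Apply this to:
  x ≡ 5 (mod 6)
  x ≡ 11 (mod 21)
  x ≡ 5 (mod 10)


Moduli 6, 21, 10 are not pairwise coprime, so CRT works modulo lcm(m_i) when all pairwise compatibility conditions hold.
Pairwise compatibility: gcd(m_i, m_j) must divide a_i - a_j for every pair.
Merge one congruence at a time:
  Start: x ≡ 5 (mod 6).
  Combine with x ≡ 11 (mod 21): gcd(6, 21) = 3; 11 - 5 = 6, which IS divisible by 3, so compatible.
    Write x = 5 + 6·t and substitute into x ≡ 11 (mod 21): 6·t ≡ 11 − 5 = 6 (mod 21).
    Divide the congruence (and modulus) by g = 3: 2·t ≡ 2 (mod 7).
    The inverse of 2 mod 7 is 4 (since 2·4 = 8 = 1·7 + 1), so t ≡ 4·2 = 8 ≡ 1 (mod 7).
    Then x = 5 + 6·1 = 11, valid modulo lcm(6, 21) = 42: x ≡ 11 (mod 42).
  Combine with x ≡ 5 (mod 10): gcd(42, 10) = 2; 5 - 11 = -6, which IS divisible by 2, so compatible.
    Write x = 11 + 42·t and substitute into x ≡ 5 (mod 10): 42·t ≡ 5 − 11 = -6 (mod 10).
    Divide the congruence (and modulus) by g = 2: 21·t ≡ -3 (mod 5).
    Reduce coefficients mod 5: 1·t ≡ 2 (mod 5).
    So t ≡ 2 (mod 5).
    Then x = 11 + 42·2 = 95, valid modulo lcm(42, 10) = 210: x ≡ 95 (mod 210).
Verify: 95 mod 6 = 5, 95 mod 21 = 11, 95 mod 10 = 5.

x ≡ 95 (mod 210).


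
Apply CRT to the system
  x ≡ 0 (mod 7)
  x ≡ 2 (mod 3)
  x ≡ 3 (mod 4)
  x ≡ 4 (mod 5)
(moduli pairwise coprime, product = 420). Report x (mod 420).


Product of moduli M = 7 · 3 · 4 · 5 = 420.
Merge one congruence at a time:
  Start: x ≡ 0 (mod 7).
  Combine with x ≡ 2 (mod 3); new modulus lcm = 21.
    Write x = 0 + 7·t and substitute into x ≡ 2 (mod 3): 7·t ≡ 2 − 0 = 2 (mod 3).
    Reduce coefficients mod 3: 1·t ≡ 2 (mod 3).
    So t ≡ 2 (mod 3).
    Then x = 0 + 7·2 = 14, valid modulo lcm(7, 3) = 21: x ≡ 14 (mod 21).
  Combine with x ≡ 3 (mod 4); new modulus lcm = 84.
    Write x = 14 + 21·t and substitute into x ≡ 3 (mod 4): 21·t ≡ 3 − 14 = -11 (mod 4).
    Reduce coefficients mod 4: 1·t ≡ 1 (mod 4).
    So t ≡ 1 (mod 4).
    Then x = 14 + 21·1 = 35, valid modulo lcm(21, 4) = 84: x ≡ 35 (mod 84).
  Combine with x ≡ 4 (mod 5); new modulus lcm = 420.
    Write x = 35 + 84·t and substitute into x ≡ 4 (mod 5): 84·t ≡ 4 − 35 = -31 (mod 5).
    Reduce coefficients mod 5: 4·t ≡ 4 (mod 5).
    The inverse of 4 mod 5 is 4 (since 4·4 = 16 = 3·5 + 1), so t ≡ 4·4 = 16 ≡ 1 (mod 5).
    Then x = 35 + 84·1 = 119, valid modulo lcm(84, 5) = 420: x ≡ 119 (mod 420).
Verify against each original: 119 mod 7 = 0, 119 mod 3 = 2, 119 mod 4 = 3, 119 mod 5 = 4.

x ≡ 119 (mod 420).


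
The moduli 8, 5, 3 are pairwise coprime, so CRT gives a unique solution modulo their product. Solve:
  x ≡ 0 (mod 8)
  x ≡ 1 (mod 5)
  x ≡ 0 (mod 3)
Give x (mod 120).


Moduli 8, 5, 3 are pairwise coprime; by CRT there is a unique solution modulo M = 8 · 5 · 3 = 120.
Solve pairwise, accumulating the modulus:
  Start with x ≡ 0 (mod 8).
  Combine with x ≡ 1 (mod 5): since gcd(8, 5) = 1, we get a unique residue mod 40.
    Write x = 0 + 8·t and substitute into x ≡ 1 (mod 5): 8·t ≡ 1 − 0 = 1 (mod 5).
    Reduce coefficients mod 5: 3·t ≡ 1 (mod 5).
    The inverse of 3 mod 5 is 2 (since 3·2 = 6 = 1·5 + 1), so t ≡ 2·1 = 2 ≡ 2 (mod 5).
    Then x = 0 + 8·2 = 16, valid modulo lcm(8, 5) = 40: x ≡ 16 (mod 40).
  Combine with x ≡ 0 (mod 3): since gcd(40, 3) = 1, we get a unique residue mod 120.
    Write x = 16 + 40·t and substitute into x ≡ 0 (mod 3): 40·t ≡ 0 − 16 = -16 (mod 3).
    Reduce coefficients mod 3: 1·t ≡ 2 (mod 3).
    So t ≡ 2 (mod 3).
    Then x = 16 + 40·2 = 96, valid modulo lcm(40, 3) = 120: x ≡ 96 (mod 120).
Verify: 96 mod 8 = 0 ✓, 96 mod 5 = 1 ✓, 96 mod 3 = 0 ✓.

x ≡ 96 (mod 120).


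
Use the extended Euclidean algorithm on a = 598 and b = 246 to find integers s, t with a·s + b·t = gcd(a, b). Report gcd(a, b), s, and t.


Euclidean algorithm on (598, 246) — divide until remainder is 0:
  598 = 2 · 246 + 106
  246 = 2 · 106 + 34
  106 = 3 · 34 + 4
  34 = 8 · 4 + 2
  4 = 2 · 2 + 0
gcd(598, 246) = 2.
Track Bezout coefficients alongside the remainders: start with r₀ = 598 = a·1 + b·0 (s = 1, t = 0) and r₁ = 246 = a·0 + b·1 (s = 0, t = 1); each new remainder r_{k+1} = r_{k-1} − q_k·r_k inherits s_{k+1} = s_{k-1} − q_k·s_k, t_{k+1} = t_{k-1} − q_k·t_k, so r_k = a·s_k + b·t_k at every step:
  q = 2: r = 106, s = 1 − 2·0 = 1, t = 0 − 2·1 = -2  (check: 598·1 + 246·(-2) = 106)
  q = 2: r = 34, s = 0 − 2·1 = -2, t = 1 − 2·(-2) = 5  (check: 598·(-2) + 246·5 = 34)
  q = 3: r = 4, s = 1 − 3·(-2) = 7, t = -2 − 3·5 = -17  (check: 598·7 + 246·(-17) = 4)
  q = 8: r = 2, s = -2 − 8·7 = -58, t = 5 − 8·(-17) = 141  (check: 598·(-58) + 246·141 = 2)
The row with r = 2 (the gcd) gives the Bezout coefficients s = -58, t = 141.
Result: 598 · (-58) + 246 · (141) = 2.

gcd(598, 246) = 2; s = -58, t = 141 (check: 598·(-58) + 246·141 = 2).


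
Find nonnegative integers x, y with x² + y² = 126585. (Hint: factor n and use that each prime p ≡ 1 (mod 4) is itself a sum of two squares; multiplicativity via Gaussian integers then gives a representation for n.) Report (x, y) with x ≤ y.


Step 1: Factor n = 126585 = 3^2 · 5 · 29 · 97.
Step 2: Check the mod-4 condition on each prime factor: 3 ≡ 3 (mod 4), exponent 2 (must be even); 5 ≡ 1 (mod 4), exponent 1; 29 ≡ 1 (mod 4), exponent 1; 97 ≡ 1 (mod 4), exponent 1.
All primes ≡ 3 (mod 4) appear to even exponent (or don't appear), so by the two-squares theorem n IS expressible as a sum of two squares.
Step 3: Build a representation. Group n = k² · m with k = 3 and m = 5 · 29 · 97 = 14065 (a product of primes ≡ 1 (mod 4)); a representation of m scales to one of n via (k·x)² + (k·y)² = k²(x² + y²). Each prime p ≡ 1 (mod 4) is itself a sum of two squares; find a² by testing p − a² for a perfect square:
  5: 5 − 1² = 4 = 2² ⇒ 5 = 1² + 2².
  29: 29 − 1² = 28, 29 − 2² = 25 = 5² ⇒ 29 = 2² + 5².
  97: 97 − 1² = 96, 97 − 2² = 93, 97 − 3² = 88, 97 − 4² = 81 = 9² ⇒ 97 = 4² + 9².
  Combine using the Brahmagupta–Fibonacci identity (a² + b²)(c² + d²) = (ac − bd)² + (ad + bc)² = (ac + bd)² + (ad − bc)²:
  5 · 29 = 145: from (1² + 2²)(2² + 5²), take (1·2 − 2·5, 1·5 + 2·2) = (2 − 10, 5 + 4) = (-8, 9); dropping signs (only squares matter) gives (8, 9); check 8² + 9² = 64 + 81 = 145 ✓.
  145 · 97 = 14065: from (8² + 9²)(4² + 9²), take (8·4 − 9·9, 8·9 + 9·4) = (32 − 81, 72 + 36) = (-49, 108); dropping signs (only squares matter) gives (49, 108); check 49² + 108² = 2401 + 11664 = 14065 ✓.
  Scale by k = 3: (3·49, 3·108) = (147, 324).
Step 4: Order so x ≤ y and verify: 147² + 324² = 21609 + 104976 = 126585 = n. ✓

n = 126585 = 147² + 324² (one valid representation with x ≤ y).


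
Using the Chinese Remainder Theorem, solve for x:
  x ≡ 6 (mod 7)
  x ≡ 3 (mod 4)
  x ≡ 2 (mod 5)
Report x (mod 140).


Moduli 7, 4, 5 are pairwise coprime; by CRT there is a unique solution modulo M = 7 · 4 · 5 = 140.
Solve pairwise, accumulating the modulus:
  Start with x ≡ 6 (mod 7).
  Combine with x ≡ 3 (mod 4): since gcd(7, 4) = 1, we get a unique residue mod 28.
    Write x = 6 + 7·t and substitute into x ≡ 3 (mod 4): 7·t ≡ 3 − 6 = -3 (mod 4).
    Reduce coefficients mod 4: 3·t ≡ 1 (mod 4).
    The inverse of 3 mod 4 is 3 (since 3·3 = 9 = 2·4 + 1), so t ≡ 3·1 = 3 ≡ 3 (mod 4).
    Then x = 6 + 7·3 = 27, valid modulo lcm(7, 4) = 28: x ≡ 27 (mod 28).
  Combine with x ≡ 2 (mod 5): since gcd(28, 5) = 1, we get a unique residue mod 140.
    Write x = 27 + 28·t and substitute into x ≡ 2 (mod 5): 28·t ≡ 2 − 27 = -25 (mod 5).
    Reduce coefficients mod 5: 3·t ≡ 0 (mod 5).
    The inverse of 3 mod 5 is 2 (since 3·2 = 6 = 1·5 + 1), so t ≡ 2·0 = 0 ≡ 0 (mod 5).
    Then x = 27 + 28·0 = 27, valid modulo lcm(28, 5) = 140: x ≡ 27 (mod 140).
Verify: 27 mod 7 = 6 ✓, 27 mod 4 = 3 ✓, 27 mod 5 = 2 ✓.

x ≡ 27 (mod 140).


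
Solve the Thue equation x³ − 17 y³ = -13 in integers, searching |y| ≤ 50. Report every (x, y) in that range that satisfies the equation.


The equation is x³ - 17y³ = -13. For fixed y, x³ = 17·y³ − 13, so a solution requires the RHS to be a perfect cube.
Strategy: iterate y from -50 to 50, compute RHS = 17·y³ − 13, and check whether it is a (positive or negative) perfect cube.
Check small values of y:
  y = 0: RHS = -13 is not a perfect cube.
  y = 1: RHS = 4 is not a perfect cube.
  y = -1: RHS = -30 is not a perfect cube.
  y = 2: RHS = 123 is not a perfect cube.
  y = -2: RHS = -149 is not a perfect cube.
  y = 3: RHS = 446 is not a perfect cube.
  y = -3: RHS = -472 is not a perfect cube.
Continuing the search up to |y| = 50 finds no solutions either.
No (x, y) in the scanned range satisfies the equation.

No integer solutions with |y| ≤ 50.


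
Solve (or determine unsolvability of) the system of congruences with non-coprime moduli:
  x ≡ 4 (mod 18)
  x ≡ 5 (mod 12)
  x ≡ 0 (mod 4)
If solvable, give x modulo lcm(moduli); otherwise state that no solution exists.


Moduli 18, 12, 4 are not pairwise coprime, so CRT works modulo lcm(m_i) when all pairwise compatibility conditions hold.
Pairwise compatibility: gcd(m_i, m_j) must divide a_i - a_j for every pair.
Merge one congruence at a time:
  Start: x ≡ 4 (mod 18).
  Combine with x ≡ 5 (mod 12): gcd(18, 12) = 6, and 5 - 4 = 1 is NOT divisible by 6.
    ⇒ system is inconsistent (no integer solution).

No solution (the system is inconsistent).


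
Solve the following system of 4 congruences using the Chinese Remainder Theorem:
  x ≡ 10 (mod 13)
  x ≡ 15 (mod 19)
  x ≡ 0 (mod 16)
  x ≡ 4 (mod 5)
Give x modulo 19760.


Product of moduli M = 13 · 19 · 16 · 5 = 19760.
Merge one congruence at a time:
  Start: x ≡ 10 (mod 13).
  Combine with x ≡ 15 (mod 19); new modulus lcm = 247.
    Write x = 10 + 13·t and substitute into x ≡ 15 (mod 19): 13·t ≡ 15 − 10 = 5 (mod 19).
    The inverse of 13 mod 19 is 3 (since 13·3 = 39 = 2·19 + 1), so t ≡ 3·5 = 15 ≡ 15 (mod 19).
    Then x = 10 + 13·15 = 205, valid modulo lcm(13, 19) = 247: x ≡ 205 (mod 247).
  Combine with x ≡ 0 (mod 16); new modulus lcm = 3952.
    Write x = 205 + 247·t and substitute into x ≡ 0 (mod 16): 247·t ≡ 0 − 205 = -205 (mod 16).
    Reduce coefficients mod 16: 7·t ≡ 3 (mod 16).
    The inverse of 7 mod 16 is 7 (since 7·7 = 49 = 3·16 + 1), so t ≡ 7·3 = 21 ≡ 5 (mod 16).
    Then x = 205 + 247·5 = 1440, valid modulo lcm(247, 16) = 3952: x ≡ 1440 (mod 3952).
  Combine with x ≡ 4 (mod 5); new modulus lcm = 19760.
    Write x = 1440 + 3952·t and substitute into x ≡ 4 (mod 5): 3952·t ≡ 4 − 1440 = -1436 (mod 5).
    Reduce coefficients mod 5: 2·t ≡ 4 (mod 5).
    The inverse of 2 mod 5 is 3 (since 2·3 = 6 = 1·5 + 1), so t ≡ 3·4 = 12 ≡ 2 (mod 5).
    Then x = 1440 + 3952·2 = 9344, valid modulo lcm(3952, 5) = 19760: x ≡ 9344 (mod 19760).
Verify against each original: 9344 mod 13 = 10, 9344 mod 19 = 15, 9344 mod 16 = 0, 9344 mod 5 = 4.

x ≡ 9344 (mod 19760).


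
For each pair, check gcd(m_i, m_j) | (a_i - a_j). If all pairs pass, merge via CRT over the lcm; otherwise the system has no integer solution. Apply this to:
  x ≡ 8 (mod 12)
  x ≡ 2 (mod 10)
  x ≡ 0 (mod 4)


Moduli 12, 10, 4 are not pairwise coprime, so CRT works modulo lcm(m_i) when all pairwise compatibility conditions hold.
Pairwise compatibility: gcd(m_i, m_j) must divide a_i - a_j for every pair.
Merge one congruence at a time:
  Start: x ≡ 8 (mod 12).
  Combine with x ≡ 2 (mod 10): gcd(12, 10) = 2; 2 - 8 = -6, which IS divisible by 2, so compatible.
    Write x = 8 + 12·t and substitute into x ≡ 2 (mod 10): 12·t ≡ 2 − 8 = -6 (mod 10).
    Divide the congruence (and modulus) by g = 2: 6·t ≡ -3 (mod 5).
    Reduce coefficients mod 5: 1·t ≡ 2 (mod 5).
    So t ≡ 2 (mod 5).
    Then x = 8 + 12·2 = 32, valid modulo lcm(12, 10) = 60: x ≡ 32 (mod 60).
  Combine with x ≡ 0 (mod 4): gcd(60, 4) = 4; 0 - 32 = -32, which IS divisible by 4, so compatible.
    Write x = 32 + 60·t and substitute into x ≡ 0 (mod 4): 60·t ≡ 0 − 32 = -32 (mod 4).
    Divide the congruence (and modulus) by g = 4: 15·t ≡ -8 (mod 1).
    Modulo 1 every t works; take t = 0.
    Then x = 32 + 60·0 = 32, valid modulo lcm(60, 4) = 60: x ≡ 32 (mod 60).
Verify: 32 mod 12 = 8, 32 mod 10 = 2, 32 mod 4 = 0.

x ≡ 32 (mod 60).


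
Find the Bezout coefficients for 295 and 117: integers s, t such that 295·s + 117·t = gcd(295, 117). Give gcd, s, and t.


Euclidean algorithm on (295, 117) — divide until remainder is 0:
  295 = 2 · 117 + 61
  117 = 1 · 61 + 56
  61 = 1 · 56 + 5
  56 = 11 · 5 + 1
  5 = 5 · 1 + 0
gcd(295, 117) = 1.
Track Bezout coefficients alongside the remainders: start with r₀ = 295 = a·1 + b·0 (s = 1, t = 0) and r₁ = 117 = a·0 + b·1 (s = 0, t = 1); each new remainder r_{k+1} = r_{k-1} − q_k·r_k inherits s_{k+1} = s_{k-1} − q_k·s_k, t_{k+1} = t_{k-1} − q_k·t_k, so r_k = a·s_k + b·t_k at every step:
  q = 2: r = 61, s = 1 − 2·0 = 1, t = 0 − 2·1 = -2  (check: 295·1 + 117·(-2) = 61)
  q = 1: r = 56, s = 0 − 1·1 = -1, t = 1 − 1·(-2) = 3  (check: 295·(-1) + 117·3 = 56)
  q = 1: r = 5, s = 1 − 1·(-1) = 2, t = -2 − 1·3 = -5  (check: 295·2 + 117·(-5) = 5)
  q = 11: r = 1, s = -1 − 11·2 = -23, t = 3 − 11·(-5) = 58  (check: 295·(-23) + 117·58 = 1)
The row with r = 1 (the gcd) gives the Bezout coefficients s = -23, t = 58.
Result: 295 · (-23) + 117 · (58) = 1.

gcd(295, 117) = 1; s = -23, t = 58 (check: 295·(-23) + 117·58 = 1).


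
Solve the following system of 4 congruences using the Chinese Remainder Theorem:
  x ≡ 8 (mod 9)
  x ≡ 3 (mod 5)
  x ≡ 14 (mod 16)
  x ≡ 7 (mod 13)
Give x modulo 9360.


Product of moduli M = 9 · 5 · 16 · 13 = 9360.
Merge one congruence at a time:
  Start: x ≡ 8 (mod 9).
  Combine with x ≡ 3 (mod 5); new modulus lcm = 45.
    Write x = 8 + 9·t and substitute into x ≡ 3 (mod 5): 9·t ≡ 3 − 8 = -5 (mod 5).
    Reduce coefficients mod 5: 4·t ≡ 0 (mod 5).
    The inverse of 4 mod 5 is 4 (since 4·4 = 16 = 3·5 + 1), so t ≡ 4·0 = 0 ≡ 0 (mod 5).
    Then x = 8 + 9·0 = 8, valid modulo lcm(9, 5) = 45: x ≡ 8 (mod 45).
  Combine with x ≡ 14 (mod 16); new modulus lcm = 720.
    Write x = 8 + 45·t and substitute into x ≡ 14 (mod 16): 45·t ≡ 14 − 8 = 6 (mod 16).
    Reduce coefficients mod 16: 13·t ≡ 6 (mod 16).
    The inverse of 13 mod 16 is 5 (since 13·5 = 65 = 4·16 + 1), so t ≡ 5·6 = 30 ≡ 14 (mod 16).
    Then x = 8 + 45·14 = 638, valid modulo lcm(45, 16) = 720: x ≡ 638 (mod 720).
  Combine with x ≡ 7 (mod 13); new modulus lcm = 9360.
    Write x = 638 + 720·t and substitute into x ≡ 7 (mod 13): 720·t ≡ 7 − 638 = -631 (mod 13).
    Reduce coefficients mod 13: 5·t ≡ 6 (mod 13).
    The inverse of 5 mod 13 is 8 (since 5·8 = 40 = 3·13 + 1), so t ≡ 8·6 = 48 ≡ 9 (mod 13).
    Then x = 638 + 720·9 = 7118, valid modulo lcm(720, 13) = 9360: x ≡ 7118 (mod 9360).
Verify against each original: 7118 mod 9 = 8, 7118 mod 5 = 3, 7118 mod 16 = 14, 7118 mod 13 = 7.

x ≡ 7118 (mod 9360).


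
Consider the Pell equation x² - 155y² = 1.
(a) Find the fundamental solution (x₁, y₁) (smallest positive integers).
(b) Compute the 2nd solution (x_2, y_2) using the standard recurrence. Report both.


Step 1: Find the fundamental solution (x₁, y₁) of x² - 155y² = 1.
  Expand √155 as a continued fraction. a₀ = ⌊√155⌋ = 12; iterate m_{k+1} = d_k·a_k − m_k, d_{k+1} = (155 − m_{k+1}²)/d_k, a_{k+1} = ⌊(a₀ + m_{k+1})/d_{k+1}⌋ (starting m₀ = 0, d₀ = 1), with convergents p_k = a_k·p_{k-1} + p_{k-2}, q_k = a_k·q_{k-1} + q_{k-2} (p₋₁ = 1, q₋₁ = 0):
  k = 0: a₀ = 12; p₀/q₀ = 12/1; p₀² − 155·q₀² = 144 − 155 = -11.
  k = 1: m = 12, d = 11, a = ⌊(12 + 12)/11⌋ = 2; p/q = (2·12 + 1)/(2·1 + 0) = 25/2; p² − 155·q² = 625 − 620 = 5.
  k = 2: m = 10, d = 5, a = ⌊(12 + 10)/5⌋ = 4; p/q = (4·25 + 12)/(4·2 + 1) = 112/9; p² − 155·q² = 12544 − 12555 = -11.
  k = 3: m = 10, d = 11, a = ⌊(12 + 10)/11⌋ = 2; p/q = (2·112 + 25)/(2·9 + 2) = 249/20; p² − 155·q² = 62001 − 62000 = 1.
  The first convergent with p² − 155·q² = 1 gives the fundamental solution (x₁, y₁) = (249, 20).
Step 2: Apply the recurrence (x_{n+1}, y_{n+1}) = (x₁x_n + 155y₁y_n, x₁y_n + y₁x_n) repeatedly.
  From (x_1, y_1) = (249, 20): x_2 = 249·249 + 155·20·20 = 124001; y_2 = 249·20 + 20·249 = 9960.
Step 3: Verify x_2² - 155·y_2² = 15376248001 - 15376248000 = 1 (should be 1). ✓

(x_1, y_1) = (249, 20); (x_2, y_2) = (124001, 9960).


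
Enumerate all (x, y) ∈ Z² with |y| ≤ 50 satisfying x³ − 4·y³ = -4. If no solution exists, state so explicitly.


The equation is x³ - 4y³ = -4. For fixed y, x³ = 4·y³ − 4, so a solution requires the RHS to be a perfect cube.
Strategy: iterate y from -50 to 50, compute RHS = 4·y³ − 4, and check whether it is a (positive or negative) perfect cube.
Check small values of y:
  y = 0: RHS = -4 is not a perfect cube.
  y = 1: RHS = 0 = (0)³ ⇒ x = 0 works.
  y = -1: RHS = -8 = (-2)³ ⇒ x = -2 works.
  y = 2: RHS = 28 is not a perfect cube.
  y = -2: RHS = -36 is not a perfect cube.
  y = 3: RHS = 104 is not a perfect cube.
  y = -3: RHS = -112 is not a perfect cube.
Continuing the search up to |y| = 50 finds no further solutions beyond those listed.
Collected solutions: (0, 1), (-2, -1).

Solutions (with |y| ≤ 50): (0, 1), (-2, -1).


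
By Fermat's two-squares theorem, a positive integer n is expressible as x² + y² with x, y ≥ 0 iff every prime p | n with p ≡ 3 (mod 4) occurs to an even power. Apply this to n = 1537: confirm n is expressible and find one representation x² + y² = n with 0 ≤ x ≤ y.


Step 1: Factor n = 1537 = 29 · 53.
Step 2: Check the mod-4 condition on each prime factor: 29 ≡ 1 (mod 4), exponent 1; 53 ≡ 1 (mod 4), exponent 1.
All primes ≡ 3 (mod 4) appear to even exponent (or don't appear), so by the two-squares theorem n IS expressible as a sum of two squares.
Step 3: Build a representation. Here n = 29 · 53 is a product of primes ≡ 1 (mod 4). Each prime p ≡ 1 (mod 4) is itself a sum of two squares; find a² by testing p − a² for a perfect square:
  29: 29 − 1² = 28, 29 − 2² = 25 = 5² ⇒ 29 = 2² + 5².
  53: 53 − 1² = 52, 53 − 2² = 49 = 7² ⇒ 53 = 2² + 7².
  Combine using the Brahmagupta–Fibonacci identity (a² + b²)(c² + d²) = (ac − bd)² + (ad + bc)² = (ac + bd)² + (ad − bc)²:
  29 · 53 = 1537: from (2² + 5²)(2² + 7²), take (2·2 − 5·7, 2·7 + 5·2) = (4 − 35, 14 + 10) = (-31, 24); dropping signs (only squares matter) gives (31, 24); check 31² + 24² = 961 + 576 = 1537 ✓.
Step 4: Order so x ≤ y and verify: 24² + 31² = 576 + 961 = 1537 = n. ✓

n = 1537 = 24² + 31² (one valid representation with x ≤ y).


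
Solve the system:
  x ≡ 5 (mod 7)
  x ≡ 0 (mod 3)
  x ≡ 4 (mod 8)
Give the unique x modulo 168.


Moduli 7, 3, 8 are pairwise coprime; by CRT there is a unique solution modulo M = 7 · 3 · 8 = 168.
Solve pairwise, accumulating the modulus:
  Start with x ≡ 5 (mod 7).
  Combine with x ≡ 0 (mod 3): since gcd(7, 3) = 1, we get a unique residue mod 21.
    Write x = 5 + 7·t and substitute into x ≡ 0 (mod 3): 7·t ≡ 0 − 5 = -5 (mod 3).
    Reduce coefficients mod 3: 1·t ≡ 1 (mod 3).
    So t ≡ 1 (mod 3).
    Then x = 5 + 7·1 = 12, valid modulo lcm(7, 3) = 21: x ≡ 12 (mod 21).
  Combine with x ≡ 4 (mod 8): since gcd(21, 8) = 1, we get a unique residue mod 168.
    Write x = 12 + 21·t and substitute into x ≡ 4 (mod 8): 21·t ≡ 4 − 12 = -8 (mod 8).
    Reduce coefficients mod 8: 5·t ≡ 0 (mod 8).
    The inverse of 5 mod 8 is 5 (since 5·5 = 25 = 3·8 + 1), so t ≡ 5·0 = 0 ≡ 0 (mod 8).
    Then x = 12 + 21·0 = 12, valid modulo lcm(21, 8) = 168: x ≡ 12 (mod 168).
Verify: 12 mod 7 = 5 ✓, 12 mod 3 = 0 ✓, 12 mod 8 = 4 ✓.

x ≡ 12 (mod 168).


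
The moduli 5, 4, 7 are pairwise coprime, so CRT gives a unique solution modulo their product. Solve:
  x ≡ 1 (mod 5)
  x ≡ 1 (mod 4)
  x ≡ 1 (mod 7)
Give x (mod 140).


Moduli 5, 4, 7 are pairwise coprime; by CRT there is a unique solution modulo M = 5 · 4 · 7 = 140.
Solve pairwise, accumulating the modulus:
  Start with x ≡ 1 (mod 5).
  Combine with x ≡ 1 (mod 4): since gcd(5, 4) = 1, we get a unique residue mod 20.
    Write x = 1 + 5·t and substitute into x ≡ 1 (mod 4): 5·t ≡ 1 − 1 = 0 (mod 4).
    Reduce coefficients mod 4: 1·t ≡ 0 (mod 4).
    So t ≡ 0 (mod 4).
    Then x = 1 + 5·0 = 1, valid modulo lcm(5, 4) = 20: x ≡ 1 (mod 20).
  Combine with x ≡ 1 (mod 7): since gcd(20, 7) = 1, we get a unique residue mod 140.
    Write x = 1 + 20·t and substitute into x ≡ 1 (mod 7): 20·t ≡ 1 − 1 = 0 (mod 7).
    Reduce coefficients mod 7: 6·t ≡ 0 (mod 7).
    The inverse of 6 mod 7 is 6 (since 6·6 = 36 = 5·7 + 1), so t ≡ 6·0 = 0 ≡ 0 (mod 7).
    Then x = 1 + 20·0 = 1, valid modulo lcm(20, 7) = 140: x ≡ 1 (mod 140).
Verify: 1 mod 5 = 1 ✓, 1 mod 4 = 1 ✓, 1 mod 7 = 1 ✓.

x ≡ 1 (mod 140).


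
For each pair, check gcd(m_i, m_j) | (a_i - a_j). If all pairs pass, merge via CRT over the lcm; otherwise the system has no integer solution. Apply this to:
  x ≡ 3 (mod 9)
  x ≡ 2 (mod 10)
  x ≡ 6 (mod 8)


Moduli 9, 10, 8 are not pairwise coprime, so CRT works modulo lcm(m_i) when all pairwise compatibility conditions hold.
Pairwise compatibility: gcd(m_i, m_j) must divide a_i - a_j for every pair.
Merge one congruence at a time:
  Start: x ≡ 3 (mod 9).
  Combine with x ≡ 2 (mod 10): gcd(9, 10) = 1; 2 - 3 = -1, which IS divisible by 1, so compatible.
    Write x = 3 + 9·t and substitute into x ≡ 2 (mod 10): 9·t ≡ 2 − 3 = -1 (mod 10).
    Reduce coefficients mod 10: 9·t ≡ 9 (mod 10).
    The inverse of 9 mod 10 is 9 (since 9·9 = 81 = 8·10 + 1), so t ≡ 9·9 = 81 ≡ 1 (mod 10).
    Then x = 3 + 9·1 = 12, valid modulo lcm(9, 10) = 90: x ≡ 12 (mod 90).
  Combine with x ≡ 6 (mod 8): gcd(90, 8) = 2; 6 - 12 = -6, which IS divisible by 2, so compatible.
    Write x = 12 + 90·t and substitute into x ≡ 6 (mod 8): 90·t ≡ 6 − 12 = -6 (mod 8).
    Divide the congruence (and modulus) by g = 2: 45·t ≡ -3 (mod 4).
    Reduce coefficients mod 4: 1·t ≡ 1 (mod 4).
    So t ≡ 1 (mod 4).
    Then x = 12 + 90·1 = 102, valid modulo lcm(90, 8) = 360: x ≡ 102 (mod 360).
Verify: 102 mod 9 = 3, 102 mod 10 = 2, 102 mod 8 = 6.

x ≡ 102 (mod 360).


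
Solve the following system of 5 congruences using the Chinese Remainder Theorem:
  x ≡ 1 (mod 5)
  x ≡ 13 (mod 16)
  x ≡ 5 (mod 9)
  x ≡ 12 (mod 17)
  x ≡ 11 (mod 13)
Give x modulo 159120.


Product of moduli M = 5 · 16 · 9 · 17 · 13 = 159120.
Merge one congruence at a time:
  Start: x ≡ 1 (mod 5).
  Combine with x ≡ 13 (mod 16); new modulus lcm = 80.
    Write x = 1 + 5·t and substitute into x ≡ 13 (mod 16): 5·t ≡ 13 − 1 = 12 (mod 16).
    The inverse of 5 mod 16 is 13 (since 5·13 = 65 = 4·16 + 1), so t ≡ 13·12 = 156 ≡ 12 (mod 16).
    Then x = 1 + 5·12 = 61, valid modulo lcm(5, 16) = 80: x ≡ 61 (mod 80).
  Combine with x ≡ 5 (mod 9); new modulus lcm = 720.
    Write x = 61 + 80·t and substitute into x ≡ 5 (mod 9): 80·t ≡ 5 − 61 = -56 (mod 9).
    Reduce coefficients mod 9: 8·t ≡ 7 (mod 9).
    The inverse of 8 mod 9 is 8 (since 8·8 = 64 = 7·9 + 1), so t ≡ 8·7 = 56 ≡ 2 (mod 9).
    Then x = 61 + 80·2 = 221, valid modulo lcm(80, 9) = 720: x ≡ 221 (mod 720).
  Combine with x ≡ 12 (mod 17); new modulus lcm = 12240.
    Write x = 221 + 720·t and substitute into x ≡ 12 (mod 17): 720·t ≡ 12 − 221 = -209 (mod 17).
    Reduce coefficients mod 17: 6·t ≡ 12 (mod 17).
    The inverse of 6 mod 17 is 3 (since 6·3 = 18 = 1·17 + 1), so t ≡ 3·12 = 36 ≡ 2 (mod 17).
    Then x = 221 + 720·2 = 1661, valid modulo lcm(720, 17) = 12240: x ≡ 1661 (mod 12240).
  Combine with x ≡ 11 (mod 13); new modulus lcm = 159120.
    Write x = 1661 + 12240·t and substitute into x ≡ 11 (mod 13): 12240·t ≡ 11 − 1661 = -1650 (mod 13).
    Reduce coefficients mod 13: 7·t ≡ 1 (mod 13).
    The inverse of 7 mod 13 is 2 (since 7·2 = 14 = 1·13 + 1), so t ≡ 2·1 = 2 ≡ 2 (mod 13).
    Then x = 1661 + 12240·2 = 26141, valid modulo lcm(12240, 13) = 159120: x ≡ 26141 (mod 159120).
Verify against each original: 26141 mod 5 = 1, 26141 mod 16 = 13, 26141 mod 9 = 5, 26141 mod 17 = 12, 26141 mod 13 = 11.

x ≡ 26141 (mod 159120).


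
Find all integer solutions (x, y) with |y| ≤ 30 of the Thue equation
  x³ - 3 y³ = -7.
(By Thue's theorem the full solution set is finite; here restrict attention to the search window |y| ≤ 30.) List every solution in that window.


The equation is x³ - 3y³ = -7. For fixed y, x³ = 3·y³ − 7, so a solution requires the RHS to be a perfect cube.
Strategy: iterate y from -30 to 30, compute RHS = 3·y³ − 7, and check whether it is a (positive or negative) perfect cube.
Check small values of y:
  y = 0: RHS = -7 is not a perfect cube.
  y = 1: RHS = -4 is not a perfect cube.
  y = -1: RHS = -10 is not a perfect cube.
  y = 2: RHS = 17 is not a perfect cube.
  y = -2: RHS = -31 is not a perfect cube.
  y = 3: RHS = 74 is not a perfect cube.
  y = -3: RHS = -88 is not a perfect cube.
Continuing the search up to |y| = 30 finds no solutions either.
No (x, y) in the scanned range satisfies the equation.

No integer solutions with |y| ≤ 30.
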